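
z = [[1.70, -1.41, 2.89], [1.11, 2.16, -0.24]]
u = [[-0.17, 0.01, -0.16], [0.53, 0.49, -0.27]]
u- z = [[-1.87,1.42,-3.05], [-0.58,-1.67,-0.03]]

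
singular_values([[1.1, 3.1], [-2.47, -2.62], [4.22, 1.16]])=[6.06, 2.5]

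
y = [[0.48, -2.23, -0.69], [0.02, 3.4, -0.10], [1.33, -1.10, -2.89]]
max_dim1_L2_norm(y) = 3.4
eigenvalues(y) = [-2.59, 0.17, 3.42]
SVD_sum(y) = [[0.50,-2.09,-0.98],[-0.63,2.63,1.22],[0.52,-2.17,-1.01]] + [[-0.11, -0.14, 0.25], [0.60, 0.77, -1.35], [0.83, 1.07, -1.87]] + [[0.09, 0.00, 0.04],  [0.05, 0.00, 0.02],  [-0.02, -0.0, -0.01]]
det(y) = -1.47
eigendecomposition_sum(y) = [[0.3, -0.02, -0.68], [0.02, -0.00, -0.05], [1.25, -0.06, -2.89]] + [[0.18, 0.11, -0.05],[0.00, 0.0, -0.0],[0.08, 0.05, -0.02]] + [[0.00,  -2.33,  0.04], [-0.00,  3.4,  -0.05], [0.00,  -1.08,  0.02]]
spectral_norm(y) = 4.51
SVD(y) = [[-0.52, 0.11, -0.85], [0.66, -0.58, -0.48], [-0.54, -0.81, 0.23]] @ diag([4.514032281911577, 2.8620679042332786, 0.11348951236951174]) @ [[-0.21, 0.89, 0.41],  [-0.36, -0.46, 0.81],  [-0.91, -0.02, -0.42]]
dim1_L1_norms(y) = [3.4, 3.52, 5.32]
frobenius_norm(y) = 5.35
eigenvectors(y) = [[0.23, 0.92, 0.55], [0.02, 0.01, -0.80], [0.97, 0.40, 0.25]]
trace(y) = 0.99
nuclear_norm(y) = 7.49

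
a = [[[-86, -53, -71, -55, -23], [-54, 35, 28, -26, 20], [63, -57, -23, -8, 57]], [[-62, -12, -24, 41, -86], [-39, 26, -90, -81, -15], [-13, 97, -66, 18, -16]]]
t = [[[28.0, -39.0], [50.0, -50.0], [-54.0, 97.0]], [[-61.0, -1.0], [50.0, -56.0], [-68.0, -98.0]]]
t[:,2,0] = [-54.0, -68.0]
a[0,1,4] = 20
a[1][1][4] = -15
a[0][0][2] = -71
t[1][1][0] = 50.0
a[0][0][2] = -71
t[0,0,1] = -39.0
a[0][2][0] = 63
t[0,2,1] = 97.0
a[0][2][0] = 63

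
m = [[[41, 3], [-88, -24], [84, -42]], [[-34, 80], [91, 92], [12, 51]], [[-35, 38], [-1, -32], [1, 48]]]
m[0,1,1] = -24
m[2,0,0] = -35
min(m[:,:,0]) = -88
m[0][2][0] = 84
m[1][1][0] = 91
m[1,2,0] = 12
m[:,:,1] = [[3, -24, -42], [80, 92, 51], [38, -32, 48]]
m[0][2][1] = -42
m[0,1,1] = -24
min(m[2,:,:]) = -35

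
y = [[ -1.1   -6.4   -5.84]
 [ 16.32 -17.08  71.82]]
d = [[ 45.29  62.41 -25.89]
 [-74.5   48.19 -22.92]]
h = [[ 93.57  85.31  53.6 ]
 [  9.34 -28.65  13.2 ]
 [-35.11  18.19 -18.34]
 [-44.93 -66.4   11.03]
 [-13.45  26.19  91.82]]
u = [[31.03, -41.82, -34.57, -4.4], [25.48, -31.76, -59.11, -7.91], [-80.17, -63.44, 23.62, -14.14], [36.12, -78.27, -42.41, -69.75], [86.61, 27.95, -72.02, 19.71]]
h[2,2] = -18.34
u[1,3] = -7.91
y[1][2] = 71.82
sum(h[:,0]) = 9.419999999999998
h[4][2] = 91.82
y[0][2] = -5.84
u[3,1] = -78.27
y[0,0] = -1.1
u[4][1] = 27.95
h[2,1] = 18.19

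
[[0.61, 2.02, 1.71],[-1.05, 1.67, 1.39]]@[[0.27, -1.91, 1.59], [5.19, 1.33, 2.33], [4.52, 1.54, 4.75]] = [[18.38, 4.15, 13.80], [14.67, 6.37, 8.82]]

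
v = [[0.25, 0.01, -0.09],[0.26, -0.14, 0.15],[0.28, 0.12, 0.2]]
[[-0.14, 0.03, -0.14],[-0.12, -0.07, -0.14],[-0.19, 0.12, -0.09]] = v@ [[-0.57,0.1,-0.51],[-0.22,0.72,0.21],[0.0,0.05,0.15]]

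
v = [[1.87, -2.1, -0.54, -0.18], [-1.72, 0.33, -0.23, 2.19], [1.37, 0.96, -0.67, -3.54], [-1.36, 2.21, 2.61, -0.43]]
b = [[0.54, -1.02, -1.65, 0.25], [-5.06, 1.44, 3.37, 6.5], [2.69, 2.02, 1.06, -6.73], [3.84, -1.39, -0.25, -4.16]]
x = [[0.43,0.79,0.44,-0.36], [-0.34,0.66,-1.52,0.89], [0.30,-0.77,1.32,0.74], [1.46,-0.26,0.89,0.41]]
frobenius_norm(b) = 13.31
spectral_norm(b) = 12.36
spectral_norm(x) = 2.68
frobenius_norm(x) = 3.30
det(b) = -0.34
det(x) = 2.61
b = x @ v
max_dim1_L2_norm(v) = 3.97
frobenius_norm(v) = 6.76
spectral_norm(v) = 4.94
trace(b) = -1.12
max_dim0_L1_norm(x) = 4.17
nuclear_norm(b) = 18.68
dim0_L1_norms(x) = [2.53, 2.48, 4.17, 2.4]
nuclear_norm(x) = 5.86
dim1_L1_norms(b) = [3.46, 16.37, 12.5, 9.64]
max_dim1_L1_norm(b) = 16.37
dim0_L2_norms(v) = [3.19, 3.21, 2.76, 4.19]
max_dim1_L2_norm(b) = 9.02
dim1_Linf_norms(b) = [1.65, 6.5, 6.73, 4.16]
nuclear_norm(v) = 10.92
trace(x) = 2.82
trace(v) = 1.10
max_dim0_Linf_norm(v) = 3.54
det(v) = -0.15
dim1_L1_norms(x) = [2.02, 3.41, 3.13, 3.02]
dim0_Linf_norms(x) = [1.46, 0.79, 1.52, 0.89]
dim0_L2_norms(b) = [6.92, 3.02, 3.91, 10.24]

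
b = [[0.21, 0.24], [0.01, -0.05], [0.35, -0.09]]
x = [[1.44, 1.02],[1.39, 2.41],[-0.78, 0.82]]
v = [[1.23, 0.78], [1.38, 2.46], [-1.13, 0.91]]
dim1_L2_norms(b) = [0.32, 0.05, 0.36]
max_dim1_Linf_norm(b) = 0.35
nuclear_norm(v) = 4.69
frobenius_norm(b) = 0.48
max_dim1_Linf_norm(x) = 2.41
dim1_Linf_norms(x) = [1.44, 2.41, 0.82]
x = v + b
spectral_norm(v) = 3.11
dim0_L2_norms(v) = [2.17, 2.74]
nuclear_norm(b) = 0.67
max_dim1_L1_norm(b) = 0.45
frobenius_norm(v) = 3.49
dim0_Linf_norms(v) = [1.38, 2.46]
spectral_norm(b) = 0.41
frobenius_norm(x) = 3.48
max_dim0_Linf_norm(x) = 2.41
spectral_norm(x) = 3.24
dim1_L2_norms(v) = [1.46, 2.82, 1.45]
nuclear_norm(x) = 4.52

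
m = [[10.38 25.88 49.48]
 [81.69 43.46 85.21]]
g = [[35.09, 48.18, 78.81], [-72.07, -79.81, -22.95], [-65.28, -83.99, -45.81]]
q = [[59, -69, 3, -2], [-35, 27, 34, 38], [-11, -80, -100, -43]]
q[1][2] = 34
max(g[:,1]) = 48.18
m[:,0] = [10.38, 81.69]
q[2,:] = [-11, -80, -100, -43]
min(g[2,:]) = -83.99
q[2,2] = -100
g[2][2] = -45.81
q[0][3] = -2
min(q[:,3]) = -43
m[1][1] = 43.46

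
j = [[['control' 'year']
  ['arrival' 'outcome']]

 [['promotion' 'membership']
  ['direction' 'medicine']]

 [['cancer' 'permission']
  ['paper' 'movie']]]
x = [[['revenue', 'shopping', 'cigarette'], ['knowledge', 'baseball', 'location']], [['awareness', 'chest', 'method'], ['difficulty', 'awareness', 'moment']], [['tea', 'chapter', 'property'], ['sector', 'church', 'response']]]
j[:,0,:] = [['control', 'year'], ['promotion', 'membership'], ['cancer', 'permission']]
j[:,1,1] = ['outcome', 'medicine', 'movie']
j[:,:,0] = [['control', 'arrival'], ['promotion', 'direction'], ['cancer', 'paper']]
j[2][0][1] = 'permission'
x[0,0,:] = ['revenue', 'shopping', 'cigarette']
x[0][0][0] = 'revenue'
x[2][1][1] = 'church'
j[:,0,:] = [['control', 'year'], ['promotion', 'membership'], ['cancer', 'permission']]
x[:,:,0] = [['revenue', 'knowledge'], ['awareness', 'difficulty'], ['tea', 'sector']]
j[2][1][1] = 'movie'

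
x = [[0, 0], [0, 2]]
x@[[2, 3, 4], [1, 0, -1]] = [[0, 0, 0], [2, 0, -2]]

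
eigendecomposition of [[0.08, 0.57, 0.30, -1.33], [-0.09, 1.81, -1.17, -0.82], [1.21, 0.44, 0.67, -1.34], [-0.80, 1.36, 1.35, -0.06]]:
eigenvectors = [[(0.76+0j), (0.11+0j), (-0.33-0.21j), (-0.33+0.21j)], [0.17+0.00j, -0.84+0.00j, -0.38-0.34j, (-0.38+0.34j)], [-0.11+0.00j, (0.3+0j), (-0.54+0j), -0.54-0.00j], [(0.62+0j), (-0.44+0j), -0.37+0.39j, -0.37-0.39j]]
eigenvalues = [(-0.92+0j), (1.82+0j), (0.8+1.7j), (0.8-1.7j)]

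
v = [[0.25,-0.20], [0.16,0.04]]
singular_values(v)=[0.34, 0.12]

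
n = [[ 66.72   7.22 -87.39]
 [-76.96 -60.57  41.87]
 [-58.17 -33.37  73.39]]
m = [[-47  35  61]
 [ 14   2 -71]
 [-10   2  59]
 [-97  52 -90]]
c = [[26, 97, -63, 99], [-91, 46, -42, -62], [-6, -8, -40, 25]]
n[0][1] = 7.22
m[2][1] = 2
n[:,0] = [66.72, -76.96, -58.17]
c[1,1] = 46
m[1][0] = 14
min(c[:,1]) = -8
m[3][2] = -90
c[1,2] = -42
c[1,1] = 46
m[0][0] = -47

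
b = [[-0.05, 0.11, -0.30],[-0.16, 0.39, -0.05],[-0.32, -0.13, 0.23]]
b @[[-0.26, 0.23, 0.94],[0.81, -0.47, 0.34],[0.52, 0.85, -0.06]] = [[-0.05, -0.32, 0.01], [0.33, -0.26, -0.01], [0.10, 0.18, -0.36]]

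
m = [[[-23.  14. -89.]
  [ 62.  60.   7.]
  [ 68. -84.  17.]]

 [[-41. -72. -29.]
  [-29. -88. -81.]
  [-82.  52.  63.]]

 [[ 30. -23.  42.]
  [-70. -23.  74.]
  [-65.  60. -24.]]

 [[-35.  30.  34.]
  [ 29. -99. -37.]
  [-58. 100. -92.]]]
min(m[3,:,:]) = -99.0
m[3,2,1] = 100.0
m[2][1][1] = -23.0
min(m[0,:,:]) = -89.0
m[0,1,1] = 60.0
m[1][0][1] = -72.0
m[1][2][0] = -82.0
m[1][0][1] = -72.0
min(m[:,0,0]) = -41.0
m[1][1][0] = -29.0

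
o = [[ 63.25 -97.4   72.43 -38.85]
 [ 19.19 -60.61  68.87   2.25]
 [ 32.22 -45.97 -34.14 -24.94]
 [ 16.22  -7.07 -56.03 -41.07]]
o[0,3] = -38.85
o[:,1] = [-97.4, -60.61, -45.97, -7.07]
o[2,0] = 32.22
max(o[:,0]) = 63.25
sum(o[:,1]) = -211.04999999999998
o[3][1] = -7.07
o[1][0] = 19.19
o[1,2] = 68.87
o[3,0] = 16.22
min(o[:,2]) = -56.03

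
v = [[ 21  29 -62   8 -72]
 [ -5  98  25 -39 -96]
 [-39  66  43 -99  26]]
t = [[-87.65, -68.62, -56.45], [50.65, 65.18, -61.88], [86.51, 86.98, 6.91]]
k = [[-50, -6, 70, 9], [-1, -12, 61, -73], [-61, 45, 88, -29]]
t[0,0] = -87.65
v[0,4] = -72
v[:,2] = [-62, 25, 43]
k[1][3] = -73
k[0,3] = 9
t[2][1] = 86.98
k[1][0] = -1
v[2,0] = -39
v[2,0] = -39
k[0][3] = 9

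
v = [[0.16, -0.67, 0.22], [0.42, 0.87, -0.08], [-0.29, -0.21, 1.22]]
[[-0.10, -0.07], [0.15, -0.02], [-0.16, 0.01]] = v@[[0.06, -0.17], [0.14, 0.06], [-0.09, -0.02]]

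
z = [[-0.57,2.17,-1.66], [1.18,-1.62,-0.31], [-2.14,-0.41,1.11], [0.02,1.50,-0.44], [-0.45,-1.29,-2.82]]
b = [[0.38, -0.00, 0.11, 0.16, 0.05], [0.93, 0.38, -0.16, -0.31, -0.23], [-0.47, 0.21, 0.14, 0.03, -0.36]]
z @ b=[[2.58, 0.48, -0.64, -0.81, 0.07], [-0.91, -0.68, 0.35, 0.68, 0.54], [-1.72, 0.08, -0.01, -0.18, -0.41], [1.61, 0.48, -0.3, -0.48, -0.19], [-0.05, -1.08, -0.24, 0.24, 1.29]]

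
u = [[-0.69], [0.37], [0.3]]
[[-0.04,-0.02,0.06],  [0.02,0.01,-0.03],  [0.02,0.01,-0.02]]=u @ [[0.06,  0.03,  -0.08]]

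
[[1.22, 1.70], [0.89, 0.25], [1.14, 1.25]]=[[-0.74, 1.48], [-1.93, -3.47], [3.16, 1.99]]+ [[1.96,0.22],[2.82,3.72],[-2.02,-0.74]]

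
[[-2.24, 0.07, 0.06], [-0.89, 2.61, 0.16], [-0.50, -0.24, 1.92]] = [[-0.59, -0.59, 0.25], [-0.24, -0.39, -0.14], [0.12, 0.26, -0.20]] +[[-1.65,  0.66,  -0.19], [-0.65,  3.00,  0.3], [-0.62,  -0.50,  2.12]]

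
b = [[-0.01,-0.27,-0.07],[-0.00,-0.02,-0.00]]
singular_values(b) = [0.28, 0.01]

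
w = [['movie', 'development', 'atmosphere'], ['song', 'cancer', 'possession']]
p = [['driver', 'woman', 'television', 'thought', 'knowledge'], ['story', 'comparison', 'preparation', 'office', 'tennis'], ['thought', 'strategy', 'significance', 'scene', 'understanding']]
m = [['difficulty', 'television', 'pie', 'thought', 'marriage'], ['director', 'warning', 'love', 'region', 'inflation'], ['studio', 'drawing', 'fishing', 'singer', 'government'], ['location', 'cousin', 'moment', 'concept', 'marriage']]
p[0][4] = 'knowledge'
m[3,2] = 'moment'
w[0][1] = 'development'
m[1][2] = 'love'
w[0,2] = 'atmosphere'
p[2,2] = 'significance'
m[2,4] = 'government'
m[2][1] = 'drawing'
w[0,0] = 'movie'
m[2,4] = 'government'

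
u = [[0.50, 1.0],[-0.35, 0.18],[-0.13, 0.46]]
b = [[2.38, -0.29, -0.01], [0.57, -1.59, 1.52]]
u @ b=[[1.76, -1.74, 1.52], [-0.73, -0.18, 0.28], [-0.05, -0.69, 0.70]]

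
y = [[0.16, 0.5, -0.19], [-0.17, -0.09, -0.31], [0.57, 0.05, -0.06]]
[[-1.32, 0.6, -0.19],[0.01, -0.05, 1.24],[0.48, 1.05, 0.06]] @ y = [[-0.42, -0.72, 0.08],[0.72, 0.07, -0.06],[-0.07, 0.15, -0.42]]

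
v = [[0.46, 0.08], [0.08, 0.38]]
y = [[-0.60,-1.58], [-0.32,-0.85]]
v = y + [[1.06, 1.66], [0.40, 1.23]]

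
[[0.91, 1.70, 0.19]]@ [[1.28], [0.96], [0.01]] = [[2.80]]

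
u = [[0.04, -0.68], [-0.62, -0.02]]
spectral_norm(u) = 0.68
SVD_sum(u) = [[0.12,-0.66], [-0.02,0.09]] + [[-0.08, -0.02],[-0.6, -0.11]]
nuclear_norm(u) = 1.30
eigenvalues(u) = [0.66, -0.64]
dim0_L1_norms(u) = [0.66, 0.7]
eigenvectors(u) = [[0.74,0.71], [-0.67,0.71]]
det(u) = -0.42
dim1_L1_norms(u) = [0.72, 0.64]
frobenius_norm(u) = 0.92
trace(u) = 0.02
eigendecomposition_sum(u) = [[0.35, -0.35], [-0.31, 0.31]] + [[-0.31, -0.33], [-0.31, -0.33]]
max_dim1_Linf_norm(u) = 0.68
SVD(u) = [[0.99, -0.14], [-0.14, -0.99]] @ diag([0.6823147160015814, 0.6190691627982138]) @ [[0.18,-0.98], [0.98,0.18]]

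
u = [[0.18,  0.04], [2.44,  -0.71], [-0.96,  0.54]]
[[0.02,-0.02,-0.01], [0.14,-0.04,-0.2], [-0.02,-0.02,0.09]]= u @[[0.10,  -0.06,  -0.07], [0.15,  -0.15,  0.04]]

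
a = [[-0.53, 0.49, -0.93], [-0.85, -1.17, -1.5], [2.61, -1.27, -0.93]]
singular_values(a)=[3.08, 2.19, 0.85]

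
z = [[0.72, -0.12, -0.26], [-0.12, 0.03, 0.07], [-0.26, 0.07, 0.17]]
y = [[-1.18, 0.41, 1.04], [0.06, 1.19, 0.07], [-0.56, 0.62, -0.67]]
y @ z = [[-1.17, 0.23, 0.51], [-0.12, 0.03, 0.08], [-0.30, 0.04, 0.08]]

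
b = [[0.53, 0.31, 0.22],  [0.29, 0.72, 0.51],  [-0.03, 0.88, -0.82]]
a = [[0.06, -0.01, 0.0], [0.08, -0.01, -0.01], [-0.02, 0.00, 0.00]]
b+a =[[0.59, 0.3, 0.22],[0.37, 0.71, 0.5],[-0.05, 0.88, -0.82]]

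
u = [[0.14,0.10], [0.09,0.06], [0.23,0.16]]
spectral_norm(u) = 0.35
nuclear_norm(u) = 0.35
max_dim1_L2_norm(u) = 0.28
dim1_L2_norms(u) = [0.17, 0.11, 0.28]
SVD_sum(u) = [[0.14, 0.10], [0.09, 0.06], [0.23, 0.16]] + [[-0.00, 0.00], [0.00, -0.0], [0.0, -0.00]]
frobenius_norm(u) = 0.35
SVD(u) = [[-0.50, 0.65], [-0.31, -0.75], [-0.81, -0.11]] @ diag([0.34610834184756345, 0.003002616114346753]) @ [[-0.82, -0.57], [-0.57, 0.82]]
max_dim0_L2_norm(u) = 0.28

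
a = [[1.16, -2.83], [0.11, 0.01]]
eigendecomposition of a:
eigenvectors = [[0.99, 0.97],  [0.15, 0.24]]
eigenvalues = [0.72, 0.45]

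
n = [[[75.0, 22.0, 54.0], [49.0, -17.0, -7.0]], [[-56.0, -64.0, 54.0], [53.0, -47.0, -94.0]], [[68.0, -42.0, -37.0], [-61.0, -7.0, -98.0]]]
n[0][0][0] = 75.0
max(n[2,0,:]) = 68.0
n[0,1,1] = -17.0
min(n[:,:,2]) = -98.0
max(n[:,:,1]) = 22.0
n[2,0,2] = -37.0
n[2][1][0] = -61.0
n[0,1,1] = -17.0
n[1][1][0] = 53.0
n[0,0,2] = 54.0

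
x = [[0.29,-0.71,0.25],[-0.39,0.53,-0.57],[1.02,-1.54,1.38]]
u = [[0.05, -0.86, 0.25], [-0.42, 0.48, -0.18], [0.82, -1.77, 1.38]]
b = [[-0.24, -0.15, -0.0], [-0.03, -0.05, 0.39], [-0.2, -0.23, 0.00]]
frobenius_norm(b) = 0.57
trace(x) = 2.20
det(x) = 0.00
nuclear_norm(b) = 0.86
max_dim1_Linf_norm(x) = 1.54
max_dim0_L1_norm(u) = 3.11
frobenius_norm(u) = 2.64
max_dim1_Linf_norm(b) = 0.39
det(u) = -0.27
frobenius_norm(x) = 2.59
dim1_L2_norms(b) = [0.28, 0.39, 0.3]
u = b + x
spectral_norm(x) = 2.58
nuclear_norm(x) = 2.87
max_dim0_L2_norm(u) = 2.03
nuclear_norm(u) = 3.25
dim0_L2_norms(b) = [0.31, 0.28, 0.39]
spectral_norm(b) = 0.43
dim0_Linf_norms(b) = [0.24, 0.23, 0.39]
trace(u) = 1.91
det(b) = -0.01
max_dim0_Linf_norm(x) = 1.54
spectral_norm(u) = 2.59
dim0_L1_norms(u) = [1.29, 3.11, 1.81]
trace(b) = -0.29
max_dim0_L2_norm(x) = 1.78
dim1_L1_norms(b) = [0.39, 0.47, 0.43]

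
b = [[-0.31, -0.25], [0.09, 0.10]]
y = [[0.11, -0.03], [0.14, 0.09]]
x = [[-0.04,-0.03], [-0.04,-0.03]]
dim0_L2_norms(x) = [0.06, 0.04]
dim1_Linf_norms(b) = [0.31, 0.1]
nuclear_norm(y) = 0.26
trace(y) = 0.20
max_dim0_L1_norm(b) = 0.4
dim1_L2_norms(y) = [0.11, 0.17]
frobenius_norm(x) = 0.07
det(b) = -0.01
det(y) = 0.01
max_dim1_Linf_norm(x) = 0.04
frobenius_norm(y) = 0.20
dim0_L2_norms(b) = [0.32, 0.27]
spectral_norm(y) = 0.19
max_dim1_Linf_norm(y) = 0.14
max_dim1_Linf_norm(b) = 0.31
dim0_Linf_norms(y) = [0.14, 0.09]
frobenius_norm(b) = 0.42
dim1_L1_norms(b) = [0.56, 0.19]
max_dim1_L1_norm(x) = 0.07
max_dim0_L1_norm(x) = 0.08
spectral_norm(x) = 0.07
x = y @ b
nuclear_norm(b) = 0.44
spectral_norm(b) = 0.42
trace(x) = -0.07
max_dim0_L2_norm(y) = 0.18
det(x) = 0.00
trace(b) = -0.21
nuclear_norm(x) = 0.07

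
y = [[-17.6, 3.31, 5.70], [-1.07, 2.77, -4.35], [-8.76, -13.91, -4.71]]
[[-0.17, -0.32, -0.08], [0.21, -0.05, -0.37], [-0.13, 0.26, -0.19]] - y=[[17.43, -3.63, -5.78], [1.28, -2.82, 3.98], [8.63, 14.17, 4.52]]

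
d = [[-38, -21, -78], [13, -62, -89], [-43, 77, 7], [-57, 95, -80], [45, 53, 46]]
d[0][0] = -38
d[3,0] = -57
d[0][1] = -21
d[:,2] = [-78, -89, 7, -80, 46]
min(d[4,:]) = 45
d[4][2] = 46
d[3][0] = -57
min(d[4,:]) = 45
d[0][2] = -78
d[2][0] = -43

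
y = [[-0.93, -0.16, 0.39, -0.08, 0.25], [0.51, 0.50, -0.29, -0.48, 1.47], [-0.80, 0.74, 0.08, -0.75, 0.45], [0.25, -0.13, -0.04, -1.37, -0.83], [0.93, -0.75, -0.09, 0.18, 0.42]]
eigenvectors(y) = [[-0.01+0.03j, -0.01-0.03j, (-0.03+0j), (0.52+0j), 0.32+0.00j],[-0.69+0.00j, -0.69-0.00j, (0.25+0j), 0.34+0.00j, (0.28+0j)],[(-0.37+0.39j), (-0.37-0.39j), (0.3+0j), (0.68+0j), (0.9+0j)],[0.13+0.12j, (0.13-0.12j), 0.92+0.00j, (0.34+0j), (0.02+0j)],[0.01-0.46j, 0.01+0.46j, 0.04+0.00j, (-0.21+0j), -0.02+0.00j]]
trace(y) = -1.30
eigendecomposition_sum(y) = [[(-0.01-0.02j), 0.03-0.01j, -0.00+0.01j, -0.01-0.00j, -0.01-0.03j], [0.39-0.40j, 0.33+0.61j, -0.22-0.06j, (-0.03-0.14j), (0.73-0.42j)], [-0.02-0.44j, (0.52+0.14j), -0.15+0.10j, (-0.1-0.06j), 0.16-0.64j], [(-0.15+0.01j), (0.04-0.18j), 0.03+0.05j, (-0.02+0.03j), (-0.21-0.05j)], [0.27+0.27j, -0.42+0.21j, 0.04-0.15j, (0.1-0.02j), (0.27+0.5j)]] + [[(-0.01+0.02j), (0.03+0.01j), (-0-0.01j), (-0.01+0j), (-0.01+0.03j)], [(0.39+0.4j), 0.33-0.61j, (-0.22+0.06j), -0.03+0.14j, (0.73+0.42j)], [(-0.02+0.44j), 0.52-0.14j, (-0.15-0.1j), (-0.1+0.06j), (0.16+0.64j)], [(-0.15-0.01j), 0.04+0.18j, (0.03-0.05j), -0.02-0.03j, -0.21+0.05j], [0.27-0.27j, (-0.42-0.21j), 0.04+0.15j, 0.10+0.02j, 0.27-0.50j]] + [[(-0.03+0j), -0j, 0.01+0.00j, (0.04-0j), (0.02+0j)], [0.30-0.00j, -0.02+0.00j, -0.10-0.00j, -0.34+0.00j, -0.15-0.00j], [0.37-0.00j, (-0.02+0j), -0.12-0.00j, (-0.42+0j), -0.19-0.00j], [1.11-0.00j, -0.07+0.00j, (-0.36-0j), (-1.27+0j), (-0.56-0j)], [(0.05-0j), (-0+0j), -0.02-0.00j, -0.05+0.00j, -0.02-0.00j]] + [[-0.88+0.00j, -0.22-0.00j, (0.39+0j), -0.11-0.00j, 0.25+0.00j], [-0.57+0.00j, -0.14-0.00j, (0.25+0j), -0.07-0.00j, (0.16+0j)], [(-1.14+0j), -0.28-0.00j, (0.51+0j), (-0.14-0j), 0.32+0.00j], [(-0.57+0j), (-0.14-0j), 0.25+0.00j, -0.07-0.00j, (0.16+0j)], [(0.35-0j), (0.09+0j), -0.16-0.00j, 0.04+0.00j, (-0.1-0j)]] + [[0.00-0.00j,  0j,  (-0-0j),  0j,  -0.00-0.00j], [-0j,  0.00+0.00j,  -0.00-0.00j,  0.00+0.00j,  (-0-0j)], [-0j,  0j,  (-0-0j),  0.00+0.00j,  (-0-0j)], [-0j,  0j,  -0.00-0.00j,  0.00+0.00j,  -0.00-0.00j], [-0.00+0.00j,  -0.00-0.00j,  0.00+0.00j,  -0.00-0.00j,  0.00+0.00j]]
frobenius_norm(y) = 3.22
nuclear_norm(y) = 6.15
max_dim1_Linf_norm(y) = 1.47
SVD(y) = [[-0.22, 0.27, 0.36, -0.81, -0.33],[-0.69, -0.53, -0.32, 0.02, -0.38],[-0.64, 0.35, -0.02, 0.01, 0.68],[0.11, 0.46, -0.84, -0.19, -0.15],[0.24, -0.56, -0.24, -0.56, 0.51]] @ diag([1.9128878673989766, 1.8975236481033357, 1.5915712962941149, 0.7444889325193186, 0.0010246049572135553]) @ [[0.32,-0.51,0.02,0.37,-0.7], [-0.63,0.16,0.17,-0.4,-0.62], [-0.57,0.04,0.18,0.79,0.13], [0.25,0.79,-0.35,0.28,-0.32], [-0.32,-0.28,-0.9,-0.02,0.02]]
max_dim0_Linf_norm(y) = 1.47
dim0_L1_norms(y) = [3.42, 2.28, 0.89, 2.86, 3.42]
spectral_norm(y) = 1.91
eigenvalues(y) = [(0.42+1.22j), (0.42-1.22j), (-1.46+0j), (-0.68+0j), (-0+0j)]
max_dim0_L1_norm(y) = 3.42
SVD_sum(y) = [[-0.13, 0.21, -0.01, -0.16, 0.29], [-0.42, 0.67, -0.02, -0.49, 0.92], [-0.40, 0.63, -0.02, -0.46, 0.87], [0.07, -0.11, 0.00, 0.08, -0.15], [0.15, -0.23, 0.01, 0.17, -0.32]] + [[-0.32, 0.08, 0.08, -0.2, -0.31], [0.64, -0.16, -0.17, 0.41, 0.62], [-0.42, 0.11, 0.11, -0.27, -0.41], [-0.56, 0.14, 0.15, -0.35, -0.54], [0.67, -0.17, -0.18, 0.43, 0.65]] + [[-0.33, 0.02, 0.10, 0.45, 0.08], [0.29, -0.02, -0.09, -0.4, -0.07], [0.02, -0.00, -0.01, -0.02, -0.0], [0.77, -0.05, -0.24, -1.06, -0.18], [0.22, -0.01, -0.07, -0.3, -0.05]] + [[-0.15, -0.48, 0.21, -0.17, 0.19],[0.0, 0.01, -0.01, 0.0, -0.01],[0.00, 0.0, -0.00, 0.0, -0.00],[-0.04, -0.11, 0.05, -0.04, 0.05],[-0.1, -0.33, 0.15, -0.12, 0.13]] + [[0.0, 0.0, 0.00, 0.00, -0.0],  [0.0, 0.00, 0.0, 0.00, -0.00],  [-0.0, -0.00, -0.00, -0.00, 0.00],  [0.00, 0.0, 0.0, 0.00, -0.0],  [-0.00, -0.00, -0.0, -0.0, 0.0]]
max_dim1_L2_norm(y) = 1.73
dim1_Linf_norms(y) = [0.93, 1.47, 0.8, 1.37, 0.93]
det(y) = -0.00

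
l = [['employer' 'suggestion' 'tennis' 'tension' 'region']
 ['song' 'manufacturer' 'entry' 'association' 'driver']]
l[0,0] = 'employer'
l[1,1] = 'manufacturer'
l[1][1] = 'manufacturer'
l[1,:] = ['song', 'manufacturer', 'entry', 'association', 'driver']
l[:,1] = ['suggestion', 'manufacturer']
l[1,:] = ['song', 'manufacturer', 'entry', 'association', 'driver']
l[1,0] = 'song'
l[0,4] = 'region'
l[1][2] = 'entry'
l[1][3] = 'association'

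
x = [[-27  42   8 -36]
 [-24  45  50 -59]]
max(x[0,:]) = 42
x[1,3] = -59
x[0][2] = 8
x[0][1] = 42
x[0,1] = 42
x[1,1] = 45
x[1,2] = 50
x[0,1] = 42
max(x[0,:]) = 42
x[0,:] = [-27, 42, 8, -36]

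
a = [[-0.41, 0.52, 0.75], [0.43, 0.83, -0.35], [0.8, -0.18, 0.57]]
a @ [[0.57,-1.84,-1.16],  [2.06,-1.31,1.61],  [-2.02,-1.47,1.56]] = [[-0.68,  -1.03,  2.48], [2.66,  -1.36,  0.29], [-1.07,  -2.07,  -0.33]]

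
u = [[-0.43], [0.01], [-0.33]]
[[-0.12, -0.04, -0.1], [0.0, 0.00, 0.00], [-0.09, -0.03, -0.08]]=u @ [[0.28, 0.10, 0.23]]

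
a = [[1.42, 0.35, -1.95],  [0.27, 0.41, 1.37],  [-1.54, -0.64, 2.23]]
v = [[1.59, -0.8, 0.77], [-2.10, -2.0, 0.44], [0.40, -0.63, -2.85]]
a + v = [[3.01, -0.45, -1.18], [-1.83, -1.59, 1.81], [-1.14, -1.27, -0.62]]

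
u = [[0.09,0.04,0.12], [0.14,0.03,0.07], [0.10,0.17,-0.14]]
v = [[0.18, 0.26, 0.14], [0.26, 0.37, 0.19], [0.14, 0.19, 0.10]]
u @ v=[[0.04, 0.06, 0.03], [0.04, 0.06, 0.03], [0.04, 0.06, 0.03]]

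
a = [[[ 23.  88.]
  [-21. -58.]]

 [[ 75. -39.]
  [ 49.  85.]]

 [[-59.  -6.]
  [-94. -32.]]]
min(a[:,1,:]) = -94.0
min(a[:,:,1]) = -58.0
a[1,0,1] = -39.0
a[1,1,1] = 85.0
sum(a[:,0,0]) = 39.0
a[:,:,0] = [[23.0, -21.0], [75.0, 49.0], [-59.0, -94.0]]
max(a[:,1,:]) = 85.0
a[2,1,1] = -32.0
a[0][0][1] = 88.0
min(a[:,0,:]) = -59.0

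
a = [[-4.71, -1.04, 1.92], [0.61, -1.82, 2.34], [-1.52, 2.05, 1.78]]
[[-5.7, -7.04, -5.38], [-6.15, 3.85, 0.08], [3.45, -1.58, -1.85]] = a @ [[0.35, 1.94, 1.05], [2.57, -0.19, 0.05], [-0.72, 0.99, -0.2]]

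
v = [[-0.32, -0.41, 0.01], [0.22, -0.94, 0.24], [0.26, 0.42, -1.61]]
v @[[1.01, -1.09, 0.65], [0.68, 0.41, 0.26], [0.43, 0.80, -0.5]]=[[-0.60, 0.19, -0.32], [-0.31, -0.43, -0.22], [-0.14, -1.40, 1.08]]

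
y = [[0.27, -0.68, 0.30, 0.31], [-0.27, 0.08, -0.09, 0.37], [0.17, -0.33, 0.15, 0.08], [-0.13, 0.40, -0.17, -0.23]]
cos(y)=[[0.87, 0.10, -0.06, 0.10], [0.07, 0.82, 0.08, 0.07], [-0.07, 0.08, 0.96, 0.04], [0.07, -0.04, 0.03, 0.93]]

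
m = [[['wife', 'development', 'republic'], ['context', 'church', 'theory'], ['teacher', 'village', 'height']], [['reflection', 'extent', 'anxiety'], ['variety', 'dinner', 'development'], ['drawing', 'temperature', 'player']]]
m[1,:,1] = ['extent', 'dinner', 'temperature']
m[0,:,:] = [['wife', 'development', 'republic'], ['context', 'church', 'theory'], ['teacher', 'village', 'height']]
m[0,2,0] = 'teacher'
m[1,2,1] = 'temperature'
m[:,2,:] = [['teacher', 'village', 'height'], ['drawing', 'temperature', 'player']]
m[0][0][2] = 'republic'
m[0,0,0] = 'wife'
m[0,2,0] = 'teacher'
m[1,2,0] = 'drawing'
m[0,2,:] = ['teacher', 'village', 'height']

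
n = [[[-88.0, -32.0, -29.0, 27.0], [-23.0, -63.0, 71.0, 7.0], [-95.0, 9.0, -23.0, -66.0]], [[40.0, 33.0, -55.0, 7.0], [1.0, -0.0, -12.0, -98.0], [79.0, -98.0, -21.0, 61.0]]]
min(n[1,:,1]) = -98.0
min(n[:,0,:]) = -88.0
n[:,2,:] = [[-95.0, 9.0, -23.0, -66.0], [79.0, -98.0, -21.0, 61.0]]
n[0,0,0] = -88.0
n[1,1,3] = -98.0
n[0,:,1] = [-32.0, -63.0, 9.0]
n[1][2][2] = -21.0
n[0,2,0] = -95.0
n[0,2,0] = -95.0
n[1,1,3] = -98.0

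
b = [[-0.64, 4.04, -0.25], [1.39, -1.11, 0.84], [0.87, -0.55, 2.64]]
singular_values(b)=[4.54, 2.71, 0.84]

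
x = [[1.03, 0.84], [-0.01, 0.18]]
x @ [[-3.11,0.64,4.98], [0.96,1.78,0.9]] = [[-2.40, 2.15, 5.89], [0.2, 0.31, 0.11]]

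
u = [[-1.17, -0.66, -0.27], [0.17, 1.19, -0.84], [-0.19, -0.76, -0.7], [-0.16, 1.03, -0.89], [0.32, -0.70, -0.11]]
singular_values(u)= [2.14, 1.48, 0.92]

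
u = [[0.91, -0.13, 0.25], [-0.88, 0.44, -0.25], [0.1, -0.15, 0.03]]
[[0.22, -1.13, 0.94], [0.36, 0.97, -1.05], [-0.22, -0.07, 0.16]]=u@[[0.72, -1.48, 0.86], [1.81, -0.39, -0.42], [-0.78, 0.65, 0.42]]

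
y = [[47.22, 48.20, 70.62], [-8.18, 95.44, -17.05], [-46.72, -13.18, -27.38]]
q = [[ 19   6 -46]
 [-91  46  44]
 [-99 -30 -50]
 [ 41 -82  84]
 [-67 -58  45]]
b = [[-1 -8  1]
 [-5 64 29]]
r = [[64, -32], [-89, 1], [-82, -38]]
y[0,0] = 47.22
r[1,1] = 1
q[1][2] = 44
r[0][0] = 64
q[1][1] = 46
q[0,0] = 19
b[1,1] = 64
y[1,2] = -17.05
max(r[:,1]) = 1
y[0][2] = 70.62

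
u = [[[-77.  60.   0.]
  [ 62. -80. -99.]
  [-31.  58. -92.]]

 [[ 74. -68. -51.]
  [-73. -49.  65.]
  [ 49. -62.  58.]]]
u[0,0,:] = [-77.0, 60.0, 0.0]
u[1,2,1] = -62.0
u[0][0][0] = -77.0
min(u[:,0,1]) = -68.0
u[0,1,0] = 62.0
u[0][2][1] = 58.0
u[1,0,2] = -51.0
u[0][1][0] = 62.0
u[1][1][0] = -73.0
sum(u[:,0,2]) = -51.0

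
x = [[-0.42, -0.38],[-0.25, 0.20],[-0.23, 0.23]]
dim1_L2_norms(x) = [0.57, 0.32, 0.33]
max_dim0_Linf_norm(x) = 0.42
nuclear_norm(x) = 1.02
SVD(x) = [[-0.97, 0.22], [-0.18, -0.67], [-0.13, -0.71]] @ diag([0.5722397106262458, 0.4490453357762337]) @ [[0.85, 0.53], [0.53, -0.85]]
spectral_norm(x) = 0.57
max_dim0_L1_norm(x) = 0.9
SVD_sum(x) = [[-0.47, -0.3], [-0.09, -0.06], [-0.06, -0.04]] + [[0.05, -0.08], [-0.16, 0.26], [-0.17, 0.27]]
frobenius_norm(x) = 0.73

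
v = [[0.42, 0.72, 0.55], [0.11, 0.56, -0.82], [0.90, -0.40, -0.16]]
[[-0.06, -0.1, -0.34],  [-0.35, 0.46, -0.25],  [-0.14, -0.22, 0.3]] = v @ [[-0.19, -0.19, 0.1], [-0.18, 0.28, -0.51], [0.28, -0.4, -0.03]]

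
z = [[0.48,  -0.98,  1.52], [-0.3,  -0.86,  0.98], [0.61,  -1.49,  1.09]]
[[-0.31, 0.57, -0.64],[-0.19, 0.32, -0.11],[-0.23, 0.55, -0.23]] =z@[[-0.02, 0.13, -0.34], [0.01, -0.13, -0.40], [-0.19, 0.25, -0.57]]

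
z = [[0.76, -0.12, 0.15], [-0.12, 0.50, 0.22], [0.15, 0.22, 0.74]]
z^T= [[0.76,-0.12,0.15], [-0.12,0.5,0.22], [0.15,0.22,0.74]]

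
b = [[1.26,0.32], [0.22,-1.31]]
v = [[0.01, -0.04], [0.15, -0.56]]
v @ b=[[0.0, 0.06], [0.07, 0.78]]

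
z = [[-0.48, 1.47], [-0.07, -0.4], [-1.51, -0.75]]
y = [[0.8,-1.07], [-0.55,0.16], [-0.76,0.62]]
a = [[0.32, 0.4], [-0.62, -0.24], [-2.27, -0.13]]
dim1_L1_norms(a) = [0.72, 0.86, 2.4]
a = y + z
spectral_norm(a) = 2.39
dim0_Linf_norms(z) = [1.51, 1.47]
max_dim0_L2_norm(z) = 1.7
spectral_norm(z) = 1.79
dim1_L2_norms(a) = [0.51, 0.66, 2.27]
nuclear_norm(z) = 3.27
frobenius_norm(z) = 2.32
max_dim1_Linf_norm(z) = 1.51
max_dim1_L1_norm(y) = 1.87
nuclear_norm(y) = 2.07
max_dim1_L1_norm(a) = 2.4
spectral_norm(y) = 1.72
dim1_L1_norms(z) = [1.95, 0.47, 2.26]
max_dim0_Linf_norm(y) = 1.07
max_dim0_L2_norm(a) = 2.37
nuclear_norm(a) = 2.81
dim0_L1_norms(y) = [2.11, 1.85]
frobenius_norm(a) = 2.42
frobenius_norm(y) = 1.75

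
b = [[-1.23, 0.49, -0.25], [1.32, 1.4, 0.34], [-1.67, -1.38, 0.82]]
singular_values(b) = [2.98, 1.21, 0.81]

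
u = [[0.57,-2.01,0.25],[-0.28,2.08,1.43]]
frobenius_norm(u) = 3.30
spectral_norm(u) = 3.09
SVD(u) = [[-0.61,0.79], [0.79,0.61]] @ diag([3.0899571851023913, 1.152980743219116]) @ [[-0.18, 0.93, 0.32], [0.24, -0.27, 0.93]]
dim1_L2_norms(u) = [2.1, 2.54]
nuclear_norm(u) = 4.24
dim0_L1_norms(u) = [0.85, 4.09, 1.68]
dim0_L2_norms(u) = [0.64, 2.89, 1.45]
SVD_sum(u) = [[0.35, -1.77, -0.60], [-0.45, 2.27, 0.77]] + [[0.22, -0.24, 0.85], [0.17, -0.19, 0.66]]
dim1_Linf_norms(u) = [2.01, 2.08]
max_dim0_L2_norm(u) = 2.89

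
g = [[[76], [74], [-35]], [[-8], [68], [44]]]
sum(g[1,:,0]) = 104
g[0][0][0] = 76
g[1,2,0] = 44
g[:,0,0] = [76, -8]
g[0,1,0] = 74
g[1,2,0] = 44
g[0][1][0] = 74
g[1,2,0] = 44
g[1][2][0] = 44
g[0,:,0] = [76, 74, -35]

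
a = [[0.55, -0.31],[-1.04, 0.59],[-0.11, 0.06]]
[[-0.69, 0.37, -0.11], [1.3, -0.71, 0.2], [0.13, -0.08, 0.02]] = a@[[-0.61, 1.07, -0.03], [1.13, 0.69, 0.29]]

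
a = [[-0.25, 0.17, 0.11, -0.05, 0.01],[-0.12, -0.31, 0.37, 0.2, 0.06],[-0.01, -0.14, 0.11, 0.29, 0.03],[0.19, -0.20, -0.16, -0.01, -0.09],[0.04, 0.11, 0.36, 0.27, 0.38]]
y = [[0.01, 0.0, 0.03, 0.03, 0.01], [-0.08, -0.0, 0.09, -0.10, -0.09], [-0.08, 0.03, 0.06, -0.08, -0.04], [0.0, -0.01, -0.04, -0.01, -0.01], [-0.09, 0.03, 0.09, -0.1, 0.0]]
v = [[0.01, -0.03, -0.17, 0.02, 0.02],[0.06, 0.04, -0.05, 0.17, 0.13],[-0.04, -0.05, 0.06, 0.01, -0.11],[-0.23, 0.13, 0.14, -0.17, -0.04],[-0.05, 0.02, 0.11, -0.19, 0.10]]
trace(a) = -0.08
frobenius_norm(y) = 0.29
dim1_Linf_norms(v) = [0.17, 0.17, 0.11, 0.23, 0.19]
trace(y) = 0.06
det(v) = 0.00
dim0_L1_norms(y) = [0.26, 0.07, 0.31, 0.32, 0.15]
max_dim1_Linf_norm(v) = 0.23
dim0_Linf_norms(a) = [0.25, 0.31, 0.37, 0.29, 0.38]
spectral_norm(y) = 0.27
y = a @ v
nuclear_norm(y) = 0.42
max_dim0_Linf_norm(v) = 0.23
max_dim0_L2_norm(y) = 0.17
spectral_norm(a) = 0.77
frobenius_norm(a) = 0.99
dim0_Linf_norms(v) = [0.23, 0.13, 0.17, 0.19, 0.13]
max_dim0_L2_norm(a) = 0.56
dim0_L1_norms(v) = [0.39, 0.27, 0.53, 0.56, 0.4]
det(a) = 0.00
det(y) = -0.00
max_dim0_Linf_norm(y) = 0.1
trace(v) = 0.04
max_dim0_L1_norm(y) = 0.32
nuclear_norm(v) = 0.99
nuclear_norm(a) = 1.78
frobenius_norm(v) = 0.53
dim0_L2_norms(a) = [0.34, 0.44, 0.56, 0.45, 0.4]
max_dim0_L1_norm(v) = 0.56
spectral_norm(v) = 0.44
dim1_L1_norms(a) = [0.59, 1.06, 0.58, 0.65, 1.16]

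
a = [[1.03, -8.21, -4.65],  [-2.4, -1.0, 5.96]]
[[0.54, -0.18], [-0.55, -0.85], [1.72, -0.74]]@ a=[[0.99, -4.25, -3.58], [1.47, 5.37, -2.51], [3.55, -13.38, -12.41]]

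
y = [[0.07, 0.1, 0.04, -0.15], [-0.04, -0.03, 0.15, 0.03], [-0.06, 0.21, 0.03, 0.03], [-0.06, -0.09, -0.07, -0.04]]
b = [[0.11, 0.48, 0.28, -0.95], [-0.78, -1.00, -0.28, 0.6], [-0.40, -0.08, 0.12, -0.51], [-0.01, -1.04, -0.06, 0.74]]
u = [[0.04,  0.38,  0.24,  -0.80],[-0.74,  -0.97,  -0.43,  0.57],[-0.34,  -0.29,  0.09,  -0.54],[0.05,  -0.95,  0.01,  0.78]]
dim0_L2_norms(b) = [0.88, 1.52, 0.42, 1.44]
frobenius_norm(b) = 2.31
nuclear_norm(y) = 0.68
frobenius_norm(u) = 2.20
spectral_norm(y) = 0.26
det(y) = 0.00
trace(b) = -0.03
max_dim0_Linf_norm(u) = 0.97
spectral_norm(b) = 2.09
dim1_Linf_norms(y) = [0.15, 0.15, 0.21, 0.09]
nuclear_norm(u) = 3.36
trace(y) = 0.03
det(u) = -0.00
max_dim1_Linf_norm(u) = 0.97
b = y + u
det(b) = -0.03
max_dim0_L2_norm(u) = 1.44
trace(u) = -0.06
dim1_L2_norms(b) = [1.11, 1.43, 0.66, 1.28]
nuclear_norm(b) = 3.46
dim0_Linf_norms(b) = [0.78, 1.04, 0.28, 0.95]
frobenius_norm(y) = 0.36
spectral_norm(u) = 1.94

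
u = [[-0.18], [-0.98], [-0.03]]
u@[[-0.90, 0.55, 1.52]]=[[0.16,-0.10,-0.27],[0.88,-0.54,-1.49],[0.03,-0.02,-0.05]]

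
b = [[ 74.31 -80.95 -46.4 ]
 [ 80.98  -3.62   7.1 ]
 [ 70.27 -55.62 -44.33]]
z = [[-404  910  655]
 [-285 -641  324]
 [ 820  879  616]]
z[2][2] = 616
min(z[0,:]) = -404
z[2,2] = 616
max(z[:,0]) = 820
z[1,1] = -641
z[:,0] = [-404, -285, 820]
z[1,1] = -641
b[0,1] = -80.95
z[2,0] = 820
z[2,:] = [820, 879, 616]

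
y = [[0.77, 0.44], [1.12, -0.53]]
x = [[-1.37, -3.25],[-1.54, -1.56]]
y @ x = [[-1.73, -3.19],  [-0.72, -2.81]]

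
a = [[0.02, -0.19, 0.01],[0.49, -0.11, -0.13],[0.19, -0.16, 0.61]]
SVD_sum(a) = [[0.03,-0.02,0.06], [0.05,-0.04,0.11], [0.27,-0.19,0.56]] + [[0.04, -0.01, -0.02], [0.43, -0.09, -0.24], [-0.09, 0.02, 0.05]] + [[-0.05, -0.16, -0.03], [0.01, 0.02, 0.00], [0.0, 0.01, 0.00]]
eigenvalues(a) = [(-0.06+0.3j), (-0.06-0.3j), (0.64+0j)]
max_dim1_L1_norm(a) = 0.96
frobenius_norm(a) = 0.86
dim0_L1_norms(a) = [0.7, 0.46, 0.75]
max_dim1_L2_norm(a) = 0.66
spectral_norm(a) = 0.67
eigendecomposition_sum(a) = [[(0.01+0.16j), (-0.09-0.02j), (-0.01-0.01j)],[0.25+0.05j, (-0.07+0.14j), (-0.02+0.02j)],[0.06-0.00j, (-0.01+0.03j), -0.00+0.01j]] + [[0.01-0.16j, (-0.09+0.02j), -0.01+0.01j], [(0.25-0.05j), (-0.07-0.14j), -0.02-0.02j], [(0.06+0j), (-0.01-0.03j), (-0-0.01j)]] + [[0j, (-0.01-0j), 0.04-0.00j], [-0.01-0.00j, 0.02+0.00j, (-0.08+0j)], [0.07+0.00j, -0.15-0.00j, 0.62-0.00j]]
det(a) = 0.06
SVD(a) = [[-0.11, -0.09, -0.99], [-0.19, -0.98, 0.11], [-0.98, 0.20, 0.09]] @ diag([0.6667603273866826, 0.5150350531206829, 0.17224854101030615]) @ [[-0.42, 0.30, -0.86],[-0.86, 0.18, 0.48],[0.3, 0.94, 0.18]]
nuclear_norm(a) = 1.35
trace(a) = 0.52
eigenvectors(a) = [[-0.13-0.49j, (-0.13+0.49j), 0.06+0.00j],[-0.84+0.00j, -0.84-0.00j, (-0.13+0j)],[-0.19+0.06j, -0.19-0.06j, (0.99+0j)]]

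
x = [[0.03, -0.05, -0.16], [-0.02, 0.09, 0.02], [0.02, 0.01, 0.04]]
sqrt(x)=[[0.21, -0.08, -0.36],[-0.04, 0.29, 0.01],[0.05, 0.03, 0.24]]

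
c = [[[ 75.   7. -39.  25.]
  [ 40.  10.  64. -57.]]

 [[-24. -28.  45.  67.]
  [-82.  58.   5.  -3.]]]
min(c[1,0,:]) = -28.0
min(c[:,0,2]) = -39.0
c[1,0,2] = 45.0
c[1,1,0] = -82.0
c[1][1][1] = 58.0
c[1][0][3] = 67.0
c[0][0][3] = 25.0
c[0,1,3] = -57.0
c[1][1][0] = -82.0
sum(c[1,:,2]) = 50.0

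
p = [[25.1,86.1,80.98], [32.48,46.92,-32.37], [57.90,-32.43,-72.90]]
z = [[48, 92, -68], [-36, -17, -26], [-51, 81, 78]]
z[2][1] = 81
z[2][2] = 78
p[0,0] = 25.1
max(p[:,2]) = 80.98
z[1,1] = -17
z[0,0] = 48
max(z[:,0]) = 48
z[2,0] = -51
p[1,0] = 32.48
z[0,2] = -68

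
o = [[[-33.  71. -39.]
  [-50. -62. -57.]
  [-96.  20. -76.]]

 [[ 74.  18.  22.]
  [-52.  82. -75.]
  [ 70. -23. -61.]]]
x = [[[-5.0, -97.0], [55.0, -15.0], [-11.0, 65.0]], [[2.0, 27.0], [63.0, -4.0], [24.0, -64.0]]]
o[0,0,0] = -33.0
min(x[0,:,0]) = -11.0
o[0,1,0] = -50.0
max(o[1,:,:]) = 82.0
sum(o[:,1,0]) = -102.0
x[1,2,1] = -64.0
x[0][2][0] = -11.0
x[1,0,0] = 2.0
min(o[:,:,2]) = -76.0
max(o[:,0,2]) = 22.0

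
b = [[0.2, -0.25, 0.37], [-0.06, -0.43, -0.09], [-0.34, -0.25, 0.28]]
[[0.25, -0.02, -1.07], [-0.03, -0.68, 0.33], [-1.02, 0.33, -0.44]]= b @ [[2.48, -0.88, -0.74], [-0.12, 1.42, -0.13], [-0.74, 1.38, -2.58]]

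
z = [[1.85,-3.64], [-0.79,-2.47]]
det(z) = -7.45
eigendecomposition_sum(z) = [[2.18, -1.61], [-0.35, 0.26]] + [[-0.33, -2.03], [-0.44, -2.73]]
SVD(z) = [[0.88, 0.47], [0.47, -0.88]] @ diag([4.552166138753696, 1.6355070911445992]) @ [[0.28, -0.96], [0.96, 0.28]]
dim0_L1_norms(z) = [2.64, 6.11]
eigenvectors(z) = [[0.99, 0.6], [-0.16, 0.8]]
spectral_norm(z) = 4.55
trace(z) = -0.62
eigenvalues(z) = [2.44, -3.06]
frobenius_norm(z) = 4.84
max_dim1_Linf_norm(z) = 3.64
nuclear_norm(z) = 6.19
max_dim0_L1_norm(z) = 6.11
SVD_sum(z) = [[1.11,-3.85], [0.59,-2.07]] + [[0.74,  0.21], [-1.38,  -0.40]]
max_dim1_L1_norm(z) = 5.49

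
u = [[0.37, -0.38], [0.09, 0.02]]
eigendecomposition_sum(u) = [[(0.18-0.26j),(-0.19+0.62j)], [0.04-0.15j,0.01+0.32j]] + [[0.18+0.26j,  (-0.19-0.62j)], [0.04+0.15j,  (0.01-0.32j)]]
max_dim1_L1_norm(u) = 0.75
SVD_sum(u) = [[0.38, -0.37], [0.04, -0.04]] + [[-0.01, -0.01], [0.05, 0.06]]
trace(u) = 0.39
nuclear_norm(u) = 0.61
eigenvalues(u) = [(0.19+0.06j), (0.19-0.06j)]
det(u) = 0.04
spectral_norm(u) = 0.53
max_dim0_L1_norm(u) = 0.46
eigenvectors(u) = [[0.90+0.00j,(0.9-0j)], [(0.41-0.14j),0.41+0.14j]]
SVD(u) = [[-1.00, -0.09],[-0.09, 1.00]] @ diag([0.5326349932393196, 0.07810226614477918]) @ [[-0.71,0.71], [0.71,0.71]]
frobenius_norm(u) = 0.54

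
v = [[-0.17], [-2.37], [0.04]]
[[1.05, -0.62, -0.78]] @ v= [[1.26]]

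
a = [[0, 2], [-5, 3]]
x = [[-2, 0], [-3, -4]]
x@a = [[0, -4], [20, -18]]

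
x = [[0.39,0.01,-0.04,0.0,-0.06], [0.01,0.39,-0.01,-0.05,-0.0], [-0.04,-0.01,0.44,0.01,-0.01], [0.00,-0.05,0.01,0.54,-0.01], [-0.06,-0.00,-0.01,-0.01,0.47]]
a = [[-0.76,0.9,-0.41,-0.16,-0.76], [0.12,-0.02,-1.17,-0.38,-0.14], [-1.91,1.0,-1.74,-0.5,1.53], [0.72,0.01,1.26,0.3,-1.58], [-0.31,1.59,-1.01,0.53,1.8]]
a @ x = [[-0.23, 0.36, -0.15, -0.13, -0.31], [0.10, 0.02, -0.52, -0.21, -0.06], [-0.76, 0.41, -0.72, -0.35, 0.86], [0.33, -0.02, 0.54, 0.19, -0.80], [-0.17, 0.60, -0.46, 0.18, 0.87]]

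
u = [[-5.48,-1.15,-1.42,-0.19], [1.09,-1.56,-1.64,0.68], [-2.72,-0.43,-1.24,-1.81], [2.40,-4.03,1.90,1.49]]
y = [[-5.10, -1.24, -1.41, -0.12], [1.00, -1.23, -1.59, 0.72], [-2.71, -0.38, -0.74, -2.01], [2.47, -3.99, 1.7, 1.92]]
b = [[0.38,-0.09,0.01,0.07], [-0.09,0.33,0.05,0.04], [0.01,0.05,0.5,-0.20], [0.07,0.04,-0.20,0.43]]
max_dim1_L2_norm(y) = 5.44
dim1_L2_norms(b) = [0.4, 0.35, 0.54, 0.48]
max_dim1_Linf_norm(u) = 5.48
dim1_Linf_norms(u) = [5.48, 1.64, 2.72, 4.03]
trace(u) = -6.79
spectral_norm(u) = 7.28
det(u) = 101.88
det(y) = 93.95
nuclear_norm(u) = 15.42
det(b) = 0.02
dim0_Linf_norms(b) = [0.38, 0.33, 0.5, 0.43]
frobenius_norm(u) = 8.97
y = u + b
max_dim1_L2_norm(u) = 5.78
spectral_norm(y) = 7.03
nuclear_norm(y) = 15.01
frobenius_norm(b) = 0.90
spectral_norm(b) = 0.67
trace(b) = 1.64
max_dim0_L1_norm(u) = 11.69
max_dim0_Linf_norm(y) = 5.1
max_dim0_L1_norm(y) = 11.28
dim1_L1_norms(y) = [7.87, 4.54, 5.84, 10.08]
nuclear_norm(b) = 1.64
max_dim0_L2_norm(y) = 6.36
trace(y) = -5.15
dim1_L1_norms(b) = [0.55, 0.51, 0.76, 0.74]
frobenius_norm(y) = 8.71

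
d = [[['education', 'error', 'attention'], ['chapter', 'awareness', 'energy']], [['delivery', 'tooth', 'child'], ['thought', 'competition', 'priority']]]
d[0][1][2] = 'energy'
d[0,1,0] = 'chapter'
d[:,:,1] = [['error', 'awareness'], ['tooth', 'competition']]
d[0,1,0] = 'chapter'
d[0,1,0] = 'chapter'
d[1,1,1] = 'competition'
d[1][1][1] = 'competition'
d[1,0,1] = 'tooth'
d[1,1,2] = 'priority'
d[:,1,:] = [['chapter', 'awareness', 'energy'], ['thought', 'competition', 'priority']]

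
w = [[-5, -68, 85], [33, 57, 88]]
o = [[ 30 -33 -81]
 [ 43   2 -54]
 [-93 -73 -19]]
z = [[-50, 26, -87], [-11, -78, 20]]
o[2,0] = -93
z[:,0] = [-50, -11]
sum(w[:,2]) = 173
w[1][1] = 57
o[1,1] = 2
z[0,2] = -87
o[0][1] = -33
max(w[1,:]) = 88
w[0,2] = 85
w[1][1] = 57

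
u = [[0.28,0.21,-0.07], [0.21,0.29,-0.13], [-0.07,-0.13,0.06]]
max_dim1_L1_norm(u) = 0.63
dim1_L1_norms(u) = [0.56, 0.63, 0.26]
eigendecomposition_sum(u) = [[0.23, 0.25, -0.10], [0.25, 0.27, -0.11], [-0.1, -0.11, 0.04]] + [[0.05, -0.04, 0.03], [-0.04, 0.02, -0.02], [0.03, -0.02, 0.02]] + [[-0.0, 0.00, 0.00], [0.0, -0.00, -0.00], [0.00, -0.0, -0.0]]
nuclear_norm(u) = 0.63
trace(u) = 0.63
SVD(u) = [[-0.65, 0.74, -0.15], [-0.7, -0.51, 0.49], [0.29, 0.43, 0.86]] @ diag([0.5375526236341331, 0.09451405019024302, 0.002066673824376078]) @ [[-0.65, -0.7, 0.29], [0.74, -0.51, 0.43], [0.15, -0.49, -0.86]]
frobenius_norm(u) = 0.55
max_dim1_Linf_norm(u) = 0.29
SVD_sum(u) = [[0.23, 0.25, -0.10], [0.25, 0.27, -0.11], [-0.1, -0.11, 0.04]] + [[0.05, -0.04, 0.03], [-0.04, 0.02, -0.02], [0.03, -0.02, 0.02]] + [[-0.0, 0.0, 0.0], [0.0, -0.00, -0.0], [0.00, -0.0, -0.0]]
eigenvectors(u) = [[0.65, 0.74, -0.15], [0.70, -0.51, 0.49], [-0.29, 0.43, 0.86]]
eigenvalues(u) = [0.54, 0.09, -0.0]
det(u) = -0.00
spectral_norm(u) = 0.54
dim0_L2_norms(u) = [0.36, 0.38, 0.16]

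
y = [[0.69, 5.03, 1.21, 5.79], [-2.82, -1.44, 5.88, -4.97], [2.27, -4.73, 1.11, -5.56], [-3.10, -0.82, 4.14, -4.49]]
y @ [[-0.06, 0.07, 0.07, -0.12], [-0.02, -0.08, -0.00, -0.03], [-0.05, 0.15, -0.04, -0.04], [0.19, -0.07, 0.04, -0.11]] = [[0.9, -0.58, 0.23, -0.92], [-1.04, 1.15, -0.63, 0.69], [-1.15, 1.09, -0.11, 0.44], [-0.86, 0.78, -0.56, 0.72]]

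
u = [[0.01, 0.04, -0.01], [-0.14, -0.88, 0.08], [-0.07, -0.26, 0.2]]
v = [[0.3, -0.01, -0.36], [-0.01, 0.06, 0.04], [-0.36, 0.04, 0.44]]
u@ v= [[0.01, 0.0, -0.01], [-0.06, -0.05, 0.05], [-0.09, -0.01, 0.1]]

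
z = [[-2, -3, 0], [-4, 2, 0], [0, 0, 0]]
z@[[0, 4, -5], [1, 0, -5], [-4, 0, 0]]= [[-3, -8, 25], [2, -16, 10], [0, 0, 0]]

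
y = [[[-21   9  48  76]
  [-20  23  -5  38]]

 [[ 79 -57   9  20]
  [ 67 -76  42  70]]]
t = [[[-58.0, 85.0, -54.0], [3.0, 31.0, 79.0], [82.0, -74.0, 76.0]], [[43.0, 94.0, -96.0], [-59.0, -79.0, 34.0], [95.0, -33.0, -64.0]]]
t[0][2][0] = 82.0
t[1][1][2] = 34.0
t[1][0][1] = 94.0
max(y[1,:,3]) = 70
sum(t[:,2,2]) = 12.0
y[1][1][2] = 42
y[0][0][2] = 48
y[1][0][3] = 20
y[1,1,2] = 42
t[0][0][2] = -54.0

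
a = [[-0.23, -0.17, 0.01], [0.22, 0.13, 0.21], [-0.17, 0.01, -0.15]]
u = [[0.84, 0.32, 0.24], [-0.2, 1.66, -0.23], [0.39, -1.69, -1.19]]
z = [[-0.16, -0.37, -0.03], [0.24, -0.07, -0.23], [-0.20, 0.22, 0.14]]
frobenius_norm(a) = 0.49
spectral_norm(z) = 0.48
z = a @ u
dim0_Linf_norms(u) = [0.84, 1.69, 1.19]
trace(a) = -0.25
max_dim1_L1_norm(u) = 3.27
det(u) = -2.16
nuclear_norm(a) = 0.70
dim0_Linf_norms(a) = [0.23, 0.17, 0.21]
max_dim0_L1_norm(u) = 3.67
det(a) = 0.01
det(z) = -0.01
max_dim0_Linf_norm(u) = 1.69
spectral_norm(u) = 2.53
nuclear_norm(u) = 4.38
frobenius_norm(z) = 0.62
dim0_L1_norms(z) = [0.6, 0.66, 0.4]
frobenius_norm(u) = 2.85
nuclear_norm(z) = 0.94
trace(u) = 1.31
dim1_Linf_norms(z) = [0.37, 0.24, 0.22]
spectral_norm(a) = 0.45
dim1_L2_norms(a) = [0.29, 0.33, 0.23]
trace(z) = -0.09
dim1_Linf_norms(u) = [0.84, 1.66, 1.69]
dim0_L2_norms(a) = [0.36, 0.21, 0.26]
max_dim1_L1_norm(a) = 0.56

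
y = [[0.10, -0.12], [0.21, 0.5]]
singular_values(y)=[0.55, 0.14]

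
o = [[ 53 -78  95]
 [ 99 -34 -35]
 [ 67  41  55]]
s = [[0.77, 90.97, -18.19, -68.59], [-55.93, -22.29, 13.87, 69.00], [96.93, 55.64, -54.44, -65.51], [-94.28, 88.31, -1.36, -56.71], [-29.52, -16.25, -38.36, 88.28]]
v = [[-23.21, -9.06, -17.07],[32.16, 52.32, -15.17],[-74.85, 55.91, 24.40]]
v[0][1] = -9.06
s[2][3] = -65.51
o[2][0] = 67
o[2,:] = [67, 41, 55]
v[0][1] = -9.06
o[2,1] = 41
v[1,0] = 32.16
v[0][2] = -17.07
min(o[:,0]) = 53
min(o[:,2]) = -35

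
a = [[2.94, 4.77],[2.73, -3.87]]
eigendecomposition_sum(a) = [[3.79, 2.16], [1.24, 0.71]] + [[-0.85, 2.61],  [1.49, -4.58]]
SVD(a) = [[-0.84,  0.55],[0.55,  0.84]] @ diag([6.186219906774466, 3.944234179790459]) @ [[-0.15, -0.99], [0.99, -0.15]]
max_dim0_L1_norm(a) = 8.64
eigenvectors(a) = [[0.95, -0.50],  [0.31, 0.87]]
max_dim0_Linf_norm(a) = 4.77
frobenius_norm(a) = 7.34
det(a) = -24.40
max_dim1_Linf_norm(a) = 4.77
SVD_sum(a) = [[0.80, 5.10], [-0.52, -3.36]] + [[2.14, -0.33], [3.25, -0.51]]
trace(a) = -0.93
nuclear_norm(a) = 10.13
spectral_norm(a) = 6.19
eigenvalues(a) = [4.5, -5.43]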